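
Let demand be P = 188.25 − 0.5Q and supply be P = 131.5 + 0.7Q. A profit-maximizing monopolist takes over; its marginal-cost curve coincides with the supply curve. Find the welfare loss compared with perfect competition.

116.08

Competitive equilibrium: 188.25 − 0.5Q = 131.5 + 0.7Q → Q* = 47.2917, P* = 164.6042.
Marginal revenue: MR = 188.25 − Q. Set MR = MC: 188.25 − Q = 131.5 + 0.7Q → Q_m = 33.3824.
Price P_m = 188.25 − 0.5·33.3824 = 171.5588; MC(Q_m) = 131.5 + 0.7·33.3824 = 154.8677.
Competitive Q* = 47.2917, so ΔQ = 13.9093; wedge = 171.5588 − 154.8677 = 16.6911.
DWL = ½ × 13.9093 × 16.6911 = 116.08.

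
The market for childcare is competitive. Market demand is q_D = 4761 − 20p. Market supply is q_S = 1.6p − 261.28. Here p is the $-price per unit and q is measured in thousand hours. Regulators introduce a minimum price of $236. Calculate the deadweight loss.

$1641.52 thousand

In inverse form: demand p = 238.05 − 0.05q, supply p = 163.3 + 0.625q.
Competitive equilibrium: 238.05 − 0.05q = 163.3 + 0.625q → q* = 110.7407, p* = 232.513.
At the floor p = 236, quantity demanded = (238.05 − 236)/0.05 = 41.
Sellers' marginal cost at q' = 41: 163.3 + 0.625·41 = 188.925.
Δq = 110.7407 − 41 = 69.7407; wedge = 236 − 188.925 = 47.075.
Welfare loss = ½ × 69.7407 × 47.075 = $1641.52 thousand.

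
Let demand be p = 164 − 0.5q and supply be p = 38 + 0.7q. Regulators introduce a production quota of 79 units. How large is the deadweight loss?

405.60

Competitive equilibrium: 164 − 0.5q = 38 + 0.7q → q* = 105, p* = 111.5.
At q = 79: demand price = 164 − 0.5·79 = 124.5; supply price = 38 + 0.7·79 = 93.3.
Δq = 105 − 79 = 26; wedge = 124.5 − 93.3 = 31.2.
The triangle = ½ × 26 × 31.2 = 405.60.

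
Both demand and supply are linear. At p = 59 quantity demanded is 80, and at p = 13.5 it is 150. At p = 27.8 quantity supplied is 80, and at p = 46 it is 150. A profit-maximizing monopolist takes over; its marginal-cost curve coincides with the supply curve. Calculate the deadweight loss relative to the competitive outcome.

Demand slope = (13.5 − 59)/(150 − 80) = −0.65, so p = 111 − 0.65q.
Supply slope = (46 − 27.8)/(150 − 80) = 0.26, so p = 7 + 0.26q.
Competitive equilibrium: 111 − 0.65q = 7 + 0.26q → q* = 114.28571, p* = 36.71429.
Marginal revenue: MR = 111 − 1.3q. Set MR = MC: 111 − 1.3q = 7 + 0.26q → q_m = 66.66667.
Price p_m = 111 − 0.65·66.66667 = 67.66666; MC(q_m) = 7 + 0.26·66.66667 = 24.33333.
Competitive q* = 114.28571, so Δq = 47.61904; wedge = 67.66666 − 24.33333 = 43.33333.
Deadweight loss = ½ × 47.61904 × 43.33333 = 1031.75.

1031.75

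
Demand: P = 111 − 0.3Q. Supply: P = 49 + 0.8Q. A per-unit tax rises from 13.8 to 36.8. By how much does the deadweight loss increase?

Competitive equilibrium: 111 − 0.3Q = 49 + 0.8Q → Q* = 56.3636, P* = 94.0909.
For a per-unit tax t: ΔQ = t/1.1, so DWL = ½·t·(t/1.1) = t²/2.2.
At t = 13.8: DWL = 86.564. At t = 36.8: DWL = 615.564.
Increase = 615.564 − 86.564 = 529.

529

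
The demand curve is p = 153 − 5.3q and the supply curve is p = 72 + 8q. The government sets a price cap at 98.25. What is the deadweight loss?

Competitive equilibrium: 153 − 5.3q = 72 + 8q → q* = 6.0902, p* = 120.7218.
At the ceiling p = 98.25, quantity supplied = (98.25 − 72)/8 = 3.2813.
Willingness to pay at q' = 3.2813: 153 − 5.3·3.2813 = 135.6091.
Δq = 6.0902 − 3.2813 = 2.8089; wedge = 135.6091 − 98.25 = 37.3591.
Welfare loss = ½ × 2.8089 × 37.3591 = 52.47.

52.47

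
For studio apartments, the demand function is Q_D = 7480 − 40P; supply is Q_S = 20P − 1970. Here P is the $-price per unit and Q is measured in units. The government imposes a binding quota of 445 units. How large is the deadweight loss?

In inverse form: demand P = 187 − 0.025Q, supply P = 98.5 + 0.05Q.
Competitive equilibrium: 187 − 0.025Q = 98.5 + 0.05Q → Q* = 1180, P* = 157.5.
At Q = 445: demand price = 187 − 0.025·445 = 175.875; supply price = 98.5 + 0.05·445 = 120.75.
ΔQ = 1180 − 445 = 735; wedge = 175.875 − 120.75 = 55.125.
Deadweight loss = ½ × 735 × 55.125 = $20258.44.

$20258.44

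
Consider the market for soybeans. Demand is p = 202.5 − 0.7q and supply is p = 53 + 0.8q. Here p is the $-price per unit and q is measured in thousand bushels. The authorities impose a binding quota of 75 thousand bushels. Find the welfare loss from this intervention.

$456.33 thousand

Competitive equilibrium: 202.5 − 0.7q = 53 + 0.8q → q* = 99.6667, p* = 132.7333.
At q = 75: demand price = 202.5 − 0.7·75 = 150; supply price = 53 + 0.8·75 = 113.
Δq = 99.6667 − 75 = 24.6667; wedge = 150 − 113 = 37.
DWL = ½ × 24.6667 × 37 = $456.33 thousand.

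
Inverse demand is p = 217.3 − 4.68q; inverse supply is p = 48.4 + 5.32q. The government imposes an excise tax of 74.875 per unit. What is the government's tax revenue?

Competitive equilibrium: 217.3 − 4.68q = 48.4 + 5.32q → q* = 16.89, p* = 138.2548.
With the tax, the buyer price exceeds the seller price by 74.875: (217.3 − 4.68q) − (48.4 + 5.32q) = 74.875 → q' = 9.4025.
Tax revenue = 74.875 × 9.4025 = 704.01.

704.01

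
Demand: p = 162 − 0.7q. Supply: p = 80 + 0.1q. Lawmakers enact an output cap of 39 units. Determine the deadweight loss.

Competitive equilibrium: 162 − 0.7q = 80 + 0.1q → q* = 102.5, p* = 90.25.
At q = 39: demand price = 162 − 0.7·39 = 134.7; supply price = 80 + 0.1·39 = 83.9.
Δq = 102.5 − 39 = 63.5; wedge = 134.7 − 83.9 = 50.8.
DWL = ½ × 63.5 × 50.8 = 1612.90.

1612.90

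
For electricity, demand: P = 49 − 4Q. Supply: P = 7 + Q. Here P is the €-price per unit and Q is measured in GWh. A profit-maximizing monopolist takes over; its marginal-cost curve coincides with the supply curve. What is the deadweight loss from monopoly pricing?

€34.84

Competitive equilibrium: 49 − 4Q = 7 + Q → Q* = 8.4, P* = 15.4.
Marginal revenue: MR = 49 − 8Q. Set MR = MC: 49 − 8Q = 7 + Q → Q_m = 4.6667.
Price P_m = 49 − 4·4.6667 = 30.3332; MC(Q_m) = 7 + 1·4.6667 = 11.6667.
Competitive Q* = 8.4, so ΔQ = 3.7333; wedge = 30.3332 − 11.6667 = 18.6665.
DWL = ½ × 3.7333 × 18.6665 = €34.84.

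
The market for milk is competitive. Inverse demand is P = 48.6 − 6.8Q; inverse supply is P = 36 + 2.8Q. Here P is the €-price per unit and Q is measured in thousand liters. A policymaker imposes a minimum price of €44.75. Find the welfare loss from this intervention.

Competitive equilibrium: 48.6 − 6.8Q = 36 + 2.8Q → Q* = 1.3125, P* = 39.675.
At the floor P = 44.75, quantity demanded = (48.6 − 44.75)/6.8 = 0.5662.
Sellers' marginal cost at Q' = 0.5662: 36 + 2.8·0.5662 = 37.5854.
ΔQ = 1.3125 − 0.5662 = 0.7463; wedge = 44.75 − 37.5854 = 7.1646.
The triangle = ½ × 0.7463 × 7.1646 = €2.67 thousand.

€2.67 thousand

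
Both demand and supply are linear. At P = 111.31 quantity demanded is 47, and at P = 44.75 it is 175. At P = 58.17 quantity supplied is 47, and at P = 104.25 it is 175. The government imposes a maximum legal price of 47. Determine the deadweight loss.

3676.88

Demand slope = (44.75 − 111.31)/(175 − 47) = −0.52, so P = 135.75 − 0.52Q.
Supply slope = (104.25 − 58.17)/(175 − 47) = 0.36, so P = 41.25 + 0.36Q.
Competitive equilibrium: 135.75 − 0.52Q = 41.25 + 0.36Q → Q* = 107.3864, P* = 79.9091.
At the ceiling P = 47, quantity supplied = (47 − 41.25)/0.36 = 15.9722.
Willingness to pay at Q' = 15.9722: 135.75 − 0.52·15.9722 = 127.4445.
ΔQ = 107.3864 − 15.9722 = 91.4142; wedge = 127.4445 − 47 = 80.4445.
Welfare loss = ½ × 91.4142 × 80.4445 = 3676.88.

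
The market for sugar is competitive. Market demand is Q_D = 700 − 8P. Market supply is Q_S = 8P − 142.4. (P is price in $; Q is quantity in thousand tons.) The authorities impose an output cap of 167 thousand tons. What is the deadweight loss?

In inverse form: demand P = 87.5 − 0.125Q, supply P = 17.8 + 0.125Q.
Competitive equilibrium: 87.5 − 0.125Q = 17.8 + 0.125Q → Q* = 278.8, P* = 52.65.
At Q = 167: demand price = 87.5 − 0.125·167 = 66.625; supply price = 17.8 + 0.125·167 = 38.675.
ΔQ = 278.8 − 167 = 111.8; wedge = 66.625 − 38.675 = 27.95.
The triangle = ½ × 111.8 × 27.95 = $1562.405 thousand.

$1562.405 thousand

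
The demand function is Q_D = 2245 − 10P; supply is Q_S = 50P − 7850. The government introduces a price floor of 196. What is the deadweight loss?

In inverse form: demand P = 224.5 − 0.1Q, supply P = 157 + 0.02Q.
Competitive equilibrium: 224.5 − 0.1Q = 157 + 0.02Q → Q* = 562.5, P* = 168.25.
At the floor P = 196, quantity demanded = (224.5 − 196)/0.1 = 285.
Sellers' marginal cost at Q' = 285: 157 + 0.02·285 = 162.7.
ΔQ = 562.5 − 285 = 277.5; wedge = 196 − 162.7 = 33.3.
The triangle = ½ × 277.5 × 33.3 = 4620.375.

4620.375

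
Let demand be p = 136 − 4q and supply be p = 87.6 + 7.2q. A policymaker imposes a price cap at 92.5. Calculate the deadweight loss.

74.23

Competitive equilibrium: 136 − 4q = 87.6 + 7.2q → q* = 4.3214, p* = 118.7143.
At the ceiling p = 92.5, quantity supplied = (92.5 − 87.6)/7.2 = 0.6806.
Willingness to pay at q' = 0.6806: 136 − 4·0.6806 = 133.2776.
Δq = 4.3214 − 0.6806 = 3.6408; wedge = 133.2776 − 92.5 = 40.7776.
Welfare loss = ½ × 3.6408 × 40.7776 = 74.23.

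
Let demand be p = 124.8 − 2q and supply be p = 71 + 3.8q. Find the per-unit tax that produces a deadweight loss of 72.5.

29

Competitive equilibrium: 124.8 − 2q = 71 + 3.8q → q* = 9.2759, p* = 106.2483.
A tax t gives Δq = t/5.8 and wedge t, so DWL = t²/11.6.
t²/11.6 = 72.5 → t² = 841 → t = 29.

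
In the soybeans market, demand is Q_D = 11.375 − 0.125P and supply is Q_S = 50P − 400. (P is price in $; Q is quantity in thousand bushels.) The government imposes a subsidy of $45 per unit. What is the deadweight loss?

$126.25 thousand

In inverse form: demand P = 91 − 8Q, supply P = 8 + 0.02Q.
Competitive equilibrium: 91 − 8Q = 8 + 0.02Q → Q* = 10.3491, P* = 8.207.
The subsidy lowers effective supply by 45: P = 0.02Q − 37.
New quantity: 91 − 8Q = 0.02Q − 37 → Q' = 15.9601.
Overproduction ΔQ = 15.9601 − 10.3491 = 5.611; wedge = subsidy = 45.
Deadweight loss = ½ × 5.611 × 45 = $126.25 thousand.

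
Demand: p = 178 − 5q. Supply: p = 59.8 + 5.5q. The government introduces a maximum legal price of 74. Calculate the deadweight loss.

395.12

Competitive equilibrium: 178 − 5q = 59.8 + 5.5q → q* = 11.2571, p* = 121.7143.
At the ceiling p = 74, quantity supplied = (74 − 59.8)/5.5 = 2.5818.
Willingness to pay at q' = 2.5818: 178 − 5·2.5818 = 165.091.
Δq = 11.2571 − 2.5818 = 8.6753; wedge = 165.091 − 74 = 91.091.
Deadweight loss = ½ × 8.6753 × 91.091 = 395.12.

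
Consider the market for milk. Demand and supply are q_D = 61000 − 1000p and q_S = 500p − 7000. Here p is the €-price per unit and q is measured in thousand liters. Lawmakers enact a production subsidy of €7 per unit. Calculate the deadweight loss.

In inverse form: demand p = 61 − 0.001q, supply p = 14 + 0.002q.
Competitive equilibrium: 61 − 0.001q = 14 + 0.002q → q* = 15666.6667, p* = 45.3333.
The subsidy lowers effective supply by 7: p = 7 + 0.002q.
New quantity: 61 − 0.001q = 7 + 0.002q → q' = 18000.
Overproduction Δq = 18000 − 15666.6667 = 2333.3333; wedge = subsidy = 7.
DWL = ½ × 2333.3333 × 7 = €8166.67 thousand.

€8166.67 thousand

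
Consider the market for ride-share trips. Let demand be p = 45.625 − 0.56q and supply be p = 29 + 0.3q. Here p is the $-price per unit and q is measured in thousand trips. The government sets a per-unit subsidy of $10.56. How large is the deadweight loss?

$64.83 thousand

Competitive equilibrium: 45.625 − 0.56q = 29 + 0.3q → q* = 19.3314, p* = 34.7994.
The subsidy lowers effective supply by 10.56: p = 18.44 + 0.3q.
New quantity: 45.625 − 0.56q = 18.44 + 0.3q → q' = 31.6105.
Overproduction Δq = 31.6105 − 19.3314 = 12.2791; wedge = subsidy = 10.56.
Welfare loss = ½ × 12.2791 × 10.56 = $64.83 thousand.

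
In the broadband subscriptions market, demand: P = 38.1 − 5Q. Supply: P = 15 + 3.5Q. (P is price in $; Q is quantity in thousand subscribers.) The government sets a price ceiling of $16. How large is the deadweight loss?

$25.14 thousand

Competitive equilibrium: 38.1 − 5Q = 15 + 3.5Q → Q* = 2.7176, P* = 24.5118.
At the ceiling P = 16, quantity supplied = (16 − 15)/3.5 = 0.2857.
Willingness to pay at Q' = 0.2857: 38.1 − 5·0.2857 = 36.6715.
ΔQ = 2.7176 − 0.2857 = 2.4319; wedge = 36.6715 − 16 = 20.6715.
Deadweight loss = ½ × 2.4319 × 20.6715 = $25.14 thousand.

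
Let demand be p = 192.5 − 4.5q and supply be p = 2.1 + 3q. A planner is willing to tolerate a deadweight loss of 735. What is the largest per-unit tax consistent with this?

105

Competitive equilibrium: 192.5 − 4.5q = 2.1 + 3q → q* = 25.3867, p* = 78.26.
A tax t gives Δq = t/7.5 and wedge t, so DWL = t²/15.
t²/15 = 735 → t² = 11025 → t = 105.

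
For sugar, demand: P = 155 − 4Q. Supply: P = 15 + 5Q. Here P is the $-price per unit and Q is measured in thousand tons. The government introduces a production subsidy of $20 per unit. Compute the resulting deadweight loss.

$22.22 thousand

Competitive equilibrium: 155 − 4Q = 15 + 5Q → Q* = 15.5556, P* = 92.7778.
The subsidy lowers effective supply by 20: P = 5Q − 5.
New quantity: 155 − 4Q = 5Q − 5 → Q' = 17.7778.
Overproduction ΔQ = 17.7778 − 15.5556 = 2.2222; wedge = subsidy = 20.
The triangle = ½ × 2.2222 × 20 = $22.22 thousand.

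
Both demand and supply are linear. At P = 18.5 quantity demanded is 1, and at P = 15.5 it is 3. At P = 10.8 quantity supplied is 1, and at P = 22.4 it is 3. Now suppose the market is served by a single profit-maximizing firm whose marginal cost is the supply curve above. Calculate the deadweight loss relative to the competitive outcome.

0.45

Demand slope = (15.5 − 18.5)/(3 − 1) = −1.5, so P = 20 − 1.5Q.
Supply slope = (22.4 − 10.8)/(3 − 1) = 5.8, so P = 5 + 5.8Q.
Competitive equilibrium: 20 − 1.5Q = 5 + 5.8Q → Q* = 2.0548, P* = 16.9178.
Marginal revenue: MR = 20 − 3Q. Set MR = MC: 20 − 3Q = 5 + 5.8Q → Q_m = 1.7045.
Price P_m = 20 − 1.5·1.7045 = 17.4433; MC(Q_m) = 5 + 5.8·1.7045 = 14.8861.
Competitive Q* = 2.0548, so ΔQ = 0.3503; wedge = 17.4433 − 14.8861 = 2.5572.
Welfare loss = ½ × 0.3503 × 2.5572 = 0.45.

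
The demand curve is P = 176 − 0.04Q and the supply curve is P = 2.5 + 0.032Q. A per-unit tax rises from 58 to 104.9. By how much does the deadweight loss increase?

53055.625

Competitive equilibrium: 176 − 0.04Q = 2.5 + 0.032Q → Q* = 2409.7222, P* = 79.6111.
For a per-unit tax t: ΔQ = t/0.072, so DWL = ½·t·(t/0.072) = t²/0.144.
At t = 58: DWL = 23361.111. At t = 104.9: DWL = 76416.736.
Increase = 76416.736 − 23361.111 = 53055.625.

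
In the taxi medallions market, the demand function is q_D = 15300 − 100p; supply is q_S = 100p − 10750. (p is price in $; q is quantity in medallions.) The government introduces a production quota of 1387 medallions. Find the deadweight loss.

In inverse form: demand p = 153 − 0.01q, supply p = 107.5 + 0.01q.
Competitive equilibrium: 153 − 0.01q = 107.5 + 0.01q → q* = 2275, p* = 130.25.
At q = 1387: demand price = 153 − 0.01·1387 = 139.13; supply price = 107.5 + 0.01·1387 = 121.37.
Δq = 2275 − 1387 = 888; wedge = 139.13 − 121.37 = 17.76.
Welfare loss = ½ × 888 × 17.76 = $7885.44.

$7885.44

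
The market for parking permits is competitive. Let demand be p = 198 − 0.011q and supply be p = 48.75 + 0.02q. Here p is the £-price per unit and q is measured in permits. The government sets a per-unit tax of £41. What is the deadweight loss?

£27112.90

Competitive equilibrium: 198 − 0.011q = 48.75 + 0.02q → q* = 4814.5161, p* = 145.0403.
With the tax, the buyer price exceeds the seller price by 41: (198 − 0.011q) − (48.75 + 0.02q) = 41 → q' = 3491.9355.
Δq = 4814.5161 − 3491.9355 = 1322.5806; the wedge equals the tax, 41.
Welfare loss = ½ × 1322.5806 × 41 = £27112.90.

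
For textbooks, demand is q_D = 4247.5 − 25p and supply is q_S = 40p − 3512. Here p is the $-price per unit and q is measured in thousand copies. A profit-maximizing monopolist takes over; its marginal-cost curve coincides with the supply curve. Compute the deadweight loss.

$7524.62 thousand

In inverse form: demand p = 169.9 − 0.04q, supply p = 87.8 + 0.025q.
Competitive equilibrium: 169.9 − 0.04q = 87.8 + 0.025q → q* = 1263.0769, p* = 119.3769.
Marginal revenue: MR = 169.9 − 0.08q. Set MR = MC: 169.9 − 0.08q = 87.8 + 0.025q → q_m = 781.9048.
Price p_m = 169.9 − 0.04·781.9048 = 138.6238; MC(q_m) = 87.8 + 0.025·781.9048 = 107.3476.
Competitive q* = 1263.0769, so Δq = 481.1721; wedge = 138.6238 − 107.3476 = 31.2762.
Welfare loss = ½ × 481.1721 × 31.2762 = $7524.62 thousand.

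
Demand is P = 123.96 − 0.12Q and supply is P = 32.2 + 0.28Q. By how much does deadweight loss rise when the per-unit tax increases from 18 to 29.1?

Competitive equilibrium: 123.96 − 0.12Q = 32.2 + 0.28Q → Q* = 229.4, P* = 96.432.
For a per-unit tax t: ΔQ = t/0.4, so DWL = ½·t·(t/0.4) = t²/0.8.
At t = 18: DWL = 405. At t = 29.1: DWL = 1058.513.
Increase = 1058.513 − 405 = 653.51.

653.51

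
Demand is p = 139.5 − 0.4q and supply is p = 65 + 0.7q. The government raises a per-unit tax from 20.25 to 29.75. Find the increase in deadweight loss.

215.91

Competitive equilibrium: 139.5 − 0.4q = 65 + 0.7q → q* = 67.7273, p* = 112.4091.
For a per-unit tax t: Δq = t/1.1, so DWL = ½·t·(t/1.1) = t²/2.2.
At t = 20.25: DWL = 186.392. At t = 29.75: DWL = 402.301.
Increase = 402.301 − 186.392 = 215.91.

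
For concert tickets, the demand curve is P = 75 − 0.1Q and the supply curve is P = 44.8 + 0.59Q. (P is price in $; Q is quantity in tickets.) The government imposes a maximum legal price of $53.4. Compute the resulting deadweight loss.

$294

Competitive equilibrium: 75 − 0.1Q = 44.8 + 0.59Q → Q* = 43.7681, P* = 70.6232.
At the ceiling P = 53.4, quantity supplied = (53.4 − 44.8)/0.59 = 14.5763.
Willingness to pay at Q' = 14.5763: 75 − 0.1·14.5763 = 73.5424.
ΔQ = 43.7681 − 14.5763 = 29.1918; wedge = 73.5424 − 53.4 = 20.1424.
The triangle = ½ × 29.1918 × 20.1424 = $294.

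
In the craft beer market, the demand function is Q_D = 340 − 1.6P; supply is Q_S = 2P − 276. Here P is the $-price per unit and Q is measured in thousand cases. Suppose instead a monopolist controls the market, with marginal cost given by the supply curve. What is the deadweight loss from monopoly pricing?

$314.64 thousand

In inverse form: demand P = 212.5 − 0.625Q, supply P = 138 + 0.5Q.
Competitive equilibrium: 212.5 − 0.625Q = 138 + 0.5Q → Q* = 66.2222, P* = 171.1111.
Marginal revenue: MR = 212.5 − 1.25Q. Set MR = MC: 212.5 − 1.25Q = 138 + 0.5Q → Q_m = 42.5714.
Price P_m = 212.5 − 0.625·42.5714 = 185.8929; MC(Q_m) = 138 + 0.5·42.5714 = 159.2857.
Competitive Q* = 66.2222, so ΔQ = 23.6508; wedge = 185.8929 − 159.2857 = 26.6072.
The triangle = ½ × 23.6508 × 26.6072 = $314.64 thousand.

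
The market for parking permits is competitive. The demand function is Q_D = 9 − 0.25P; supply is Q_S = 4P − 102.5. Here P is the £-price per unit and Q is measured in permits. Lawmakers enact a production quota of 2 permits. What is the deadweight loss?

£0.41

In inverse form: demand P = 36 − 4Q, supply P = 25.625 + 0.25Q.
Competitive equilibrium: 36 − 4Q = 25.625 + 0.25Q → Q* = 2.4412, P* = 26.2353.
At Q = 2: demand price = 36 − 4·2 = 28; supply price = 25.625 + 0.25·2 = 26.125.
ΔQ = 2.4412 − 2 = 0.4412; wedge = 28 − 26.125 = 1.875.
Deadweight loss = ½ × 0.4412 × 1.875 = £0.41.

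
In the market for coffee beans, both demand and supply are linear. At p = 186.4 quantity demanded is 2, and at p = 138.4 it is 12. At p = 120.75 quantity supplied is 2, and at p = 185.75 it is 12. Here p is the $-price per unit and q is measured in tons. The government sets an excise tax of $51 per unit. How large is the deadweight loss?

$115.09

Demand slope = (138.4 − 186.4)/(12 − 2) = −4.8, so p = 196 − 4.8q.
Supply slope = (185.75 − 120.75)/(12 − 2) = 6.5, so p = 107.75 + 6.5q.
Competitive equilibrium: 196 − 4.8q = 107.75 + 6.5q → q* = 7.8097, p* = 158.5133.
With the tax, the buyer price exceeds the seller price by 51: (196 − 4.8q) − (107.75 + 6.5q) = 51 → q' = 3.2965.
Δq = 7.8097 − 3.2965 = 4.5132; the wedge equals the tax, 51.
Deadweight loss = ½ × 4.5132 × 51 = $115.09.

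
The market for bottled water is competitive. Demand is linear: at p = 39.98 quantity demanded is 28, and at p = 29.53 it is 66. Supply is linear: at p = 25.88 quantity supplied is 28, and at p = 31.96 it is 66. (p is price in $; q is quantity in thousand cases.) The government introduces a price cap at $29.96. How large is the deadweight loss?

Demand slope = (29.53 − 39.98)/(66 − 28) = −0.275, so p = 47.68 − 0.275q.
Supply slope = (31.96 − 25.88)/(66 − 28) = 0.16, so p = 21.4 + 0.16q.
Competitive equilibrium: 47.68 − 0.275q = 21.4 + 0.16q → q* = 60.4138, p* = 31.0662.
At the ceiling p = 29.96, quantity supplied = (29.96 − 21.4)/0.16 = 53.5.
Willingness to pay at q' = 53.5: 47.68 − 0.275·53.5 = 32.9675.
Δq = 60.4138 − 53.5 = 6.9138; wedge = 32.9675 − 29.96 = 3.0075.
The triangle = ½ × 6.9138 × 3.0075 = $10.40 thousand.

$10.40 thousand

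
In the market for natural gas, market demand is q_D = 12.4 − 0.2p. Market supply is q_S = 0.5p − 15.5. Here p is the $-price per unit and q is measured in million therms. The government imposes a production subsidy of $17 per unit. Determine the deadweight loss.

$20.64 million

In inverse form: demand p = 62 − 5q, supply p = 31 + 2q.
Competitive equilibrium: 62 − 5q = 31 + 2q → q* = 4.4286, p* = 39.8571.
The subsidy lowers effective supply by 17: p = 14 + 2q.
New quantity: 62 − 5q = 14 + 2q → q' = 6.8571.
Overproduction Δq = 6.8571 − 4.4286 = 2.4285; wedge = subsidy = 17.
Welfare loss = ½ × 2.4285 × 17 = $20.64 million.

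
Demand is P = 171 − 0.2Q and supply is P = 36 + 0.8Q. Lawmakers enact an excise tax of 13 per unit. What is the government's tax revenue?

Competitive equilibrium: 171 − 0.2Q = 36 + 0.8Q → Q* = 135, P* = 144.
With the tax, the buyer price exceeds the seller price by 13: (171 − 0.2Q) − (36 + 0.8Q) = 13 → Q' = 122.
Tax revenue = 13 × 122 = 1586.

1586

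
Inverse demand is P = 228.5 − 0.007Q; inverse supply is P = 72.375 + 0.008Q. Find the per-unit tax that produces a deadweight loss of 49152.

Competitive equilibrium: 228.5 − 0.007Q = 72.375 + 0.008Q → Q* = 10408.3333, P* = 155.6417.
A tax t gives ΔQ = t/0.015 and wedge t, so DWL = t²/0.03.
t²/0.03 = 49152 → t² = 1474.56 → t = 38.4.

38.4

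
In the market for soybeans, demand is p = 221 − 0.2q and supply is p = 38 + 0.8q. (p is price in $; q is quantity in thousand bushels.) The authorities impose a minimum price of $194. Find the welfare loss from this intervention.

Competitive equilibrium: 221 − 0.2q = 38 + 0.8q → q* = 183, p* = 184.4.
At the floor p = 194, quantity demanded = (221 − 194)/0.2 = 135.
Sellers' marginal cost at q' = 135: 38 + 0.8·135 = 146.
Δq = 183 − 135 = 48; wedge = 194 − 146 = 48.
Welfare loss = ½ × 48 × 48 = $1152 thousand.

$1152 thousand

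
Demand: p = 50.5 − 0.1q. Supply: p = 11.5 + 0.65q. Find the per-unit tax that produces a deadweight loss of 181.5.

16.5

Competitive equilibrium: 50.5 − 0.1q = 11.5 + 0.65q → q* = 52, p* = 45.3.
A tax t gives Δq = t/0.75 and wedge t, so DWL = t²/1.5.
t²/1.5 = 181.5 → t² = 272.25 → t = 16.5.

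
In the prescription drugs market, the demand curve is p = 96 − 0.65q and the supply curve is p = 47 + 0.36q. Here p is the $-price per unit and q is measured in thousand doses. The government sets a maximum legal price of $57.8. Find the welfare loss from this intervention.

$173.11 thousand

Competitive equilibrium: 96 − 0.65q = 47 + 0.36q → q* = 48.5149, p* = 64.4653.
At the ceiling p = 57.8, quantity supplied = (57.8 − 47)/0.36 = 30.
Willingness to pay at q' = 30: 96 − 0.65·30 = 76.5.
Δq = 48.5149 − 30 = 18.5149; wedge = 76.5 − 57.8 = 18.7.
Welfare loss = ½ × 18.5149 × 18.7 = $173.11 thousand.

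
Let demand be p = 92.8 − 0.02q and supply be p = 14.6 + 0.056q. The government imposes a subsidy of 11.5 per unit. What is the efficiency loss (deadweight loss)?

Competitive equilibrium: 92.8 − 0.02q = 14.6 + 0.056q → q* = 1028.9474, p* = 72.2211.
The subsidy lowers effective supply by 11.5: p = 3.1 + 0.056q.
New quantity: 92.8 − 0.02q = 3.1 + 0.056q → q' = 1180.2632.
Overproduction Δq = 1180.2632 − 1028.9474 = 151.3158; wedge = subsidy = 11.5.
DWL = ½ × 151.3158 × 11.5 = 870.07.

870.07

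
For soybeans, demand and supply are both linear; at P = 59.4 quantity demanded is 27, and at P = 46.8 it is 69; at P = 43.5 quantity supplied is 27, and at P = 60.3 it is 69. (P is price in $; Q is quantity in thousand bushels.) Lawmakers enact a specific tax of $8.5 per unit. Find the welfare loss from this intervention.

Demand slope = (46.8 − 59.4)/(69 − 27) = −0.3, so P = 67.5 − 0.3Q.
Supply slope = (60.3 − 43.5)/(69 − 27) = 0.4, so P = 32.7 + 0.4Q.
Competitive equilibrium: 67.5 − 0.3Q = 32.7 + 0.4Q → Q* = 49.7143, P* = 52.5857.
With the tax, the buyer price exceeds the seller price by 8.5: (67.5 − 0.3Q) − (32.7 + 0.4Q) = 8.5 → Q' = 37.5714.
ΔQ = 49.7143 − 37.5714 = 12.1429; the wedge equals the tax, 8.5.
Deadweight loss = ½ × 12.1429 × 8.5 = $51.61 thousand.

$51.61 thousand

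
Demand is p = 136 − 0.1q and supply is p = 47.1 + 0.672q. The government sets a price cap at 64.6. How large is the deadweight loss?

3065.33

Competitive equilibrium: 136 − 0.1q = 47.1 + 0.672q → q* = 115.15544, p* = 124.48446.
At the ceiling p = 64.6, quantity supplied = (64.6 − 47.1)/0.672 = 26.04167.
Willingness to pay at q' = 26.04167: 136 − 0.1·26.04167 = 133.39583.
Δq = 115.15544 − 26.04167 = 89.11377; wedge = 133.39583 − 64.6 = 68.79583.
DWL = ½ × 89.11377 × 68.79583 = 3065.33.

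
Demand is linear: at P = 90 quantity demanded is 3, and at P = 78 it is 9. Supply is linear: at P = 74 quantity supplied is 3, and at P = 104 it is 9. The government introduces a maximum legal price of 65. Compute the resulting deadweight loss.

58.43

Demand slope = (78 − 90)/(9 − 3) = −2, so P = 96 − 2Q.
Supply slope = (104 − 74)/(9 − 3) = 5, so P = 59 + 5Q.
Competitive equilibrium: 96 − 2Q = 59 + 5Q → Q* = 5.2857, P* = 85.4286.
At the ceiling P = 65, quantity supplied = (65 − 59)/5 = 1.2.
Willingness to pay at Q' = 1.2: 96 − 2·1.2 = 93.6.
ΔQ = 5.2857 − 1.2 = 4.0857; wedge = 93.6 − 65 = 28.6.
DWL = ½ × 4.0857 × 28.6 = 58.43.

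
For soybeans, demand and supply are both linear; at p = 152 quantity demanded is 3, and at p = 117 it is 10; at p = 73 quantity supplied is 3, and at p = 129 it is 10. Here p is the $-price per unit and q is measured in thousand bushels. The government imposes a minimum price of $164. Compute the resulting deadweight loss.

Demand slope = (117 − 152)/(10 − 3) = −5, so p = 167 − 5q.
Supply slope = (129 − 73)/(10 − 3) = 8, so p = 49 + 8q.
Competitive equilibrium: 167 − 5q = 49 + 8q → q* = 9.0769, p* = 121.6154.
At the floor p = 164, quantity demanded = (167 − 164)/5 = 0.6.
Sellers' marginal cost at q' = 0.6: 49 + 8·0.6 = 53.8.
Δq = 9.0769 − 0.6 = 8.4769; wedge = 164 − 53.8 = 110.2.
Welfare loss = ½ × 8.4769 × 110.2 = $467.08 thousand.

$467.08 thousand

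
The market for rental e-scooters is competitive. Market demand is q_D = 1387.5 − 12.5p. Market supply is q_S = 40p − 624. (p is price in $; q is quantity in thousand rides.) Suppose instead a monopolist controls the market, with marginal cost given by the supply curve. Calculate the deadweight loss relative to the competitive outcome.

$8104.27 thousand

In inverse form: demand p = 111 − 0.08q, supply p = 15.6 + 0.025q.
Competitive equilibrium: 111 − 0.08q = 15.6 + 0.025q → q* = 908.57143, p* = 38.31429.
Marginal revenue: MR = 111 − 0.16q. Set MR = MC: 111 − 0.16q = 15.6 + 0.025q → q_m = 515.67568.
Price p_m = 111 − 0.08·515.67568 = 69.74595; MC(q_m) = 15.6 + 0.025·515.67568 = 28.49189.
Competitive q* = 908.57143, so Δq = 392.89575; wedge = 69.74595 − 28.49189 = 41.25406.
The triangle = ½ × 392.89575 × 41.25406 = $8104.27 thousand.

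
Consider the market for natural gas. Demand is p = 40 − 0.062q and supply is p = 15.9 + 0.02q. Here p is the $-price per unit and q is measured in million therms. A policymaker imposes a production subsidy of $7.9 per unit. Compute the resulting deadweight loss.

$380.55 million

Competitive equilibrium: 40 − 0.062q = 15.9 + 0.02q → q* = 293.9024, p* = 21.778.
The subsidy lowers effective supply by 7.9: p = 8 + 0.02q.
New quantity: 40 − 0.062q = 8 + 0.02q → q' = 390.2439.
Overproduction Δq = 390.2439 − 293.9024 = 96.3415; wedge = subsidy = 7.9.
The triangle = ½ × 96.3415 × 7.9 = $380.55 million.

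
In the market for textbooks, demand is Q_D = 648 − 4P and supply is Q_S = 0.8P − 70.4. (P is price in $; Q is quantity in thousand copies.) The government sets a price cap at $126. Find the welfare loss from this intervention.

In inverse form: demand P = 162 − 0.25Q, supply P = 88 + 1.25Q.
Competitive equilibrium: 162 − 0.25Q = 88 + 1.25Q → Q* = 49.3333, P* = 149.6667.
At the ceiling P = 126, quantity supplied = (126 − 88)/1.25 = 30.4.
Willingness to pay at Q' = 30.4: 162 − 0.25·30.4 = 154.4.
ΔQ = 49.3333 − 30.4 = 18.9333; wedge = 154.4 − 126 = 28.4.
DWL = ½ × 18.9333 × 28.4 = $268.85 thousand.

$268.85 thousand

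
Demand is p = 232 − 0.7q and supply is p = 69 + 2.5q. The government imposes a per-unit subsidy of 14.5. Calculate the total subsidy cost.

804.30

Competitive equilibrium: 232 − 0.7q = 69 + 2.5q → q* = 50.9375, p* = 196.3438.
The subsidy lowers effective supply by 14.5: p = 54.5 + 2.5q.
New quantity: 232 − 0.7q = 54.5 + 2.5q → q' = 55.4688.
Total subsidy cost = 14.5 × 55.4688 = 804.30.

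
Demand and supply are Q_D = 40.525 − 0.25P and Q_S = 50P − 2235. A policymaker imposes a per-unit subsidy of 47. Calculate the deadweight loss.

274.75

In inverse form: demand P = 162.1 − 4Q, supply P = 44.7 + 0.02Q.
Competitive equilibrium: 162.1 − 4Q = 44.7 + 0.02Q → Q* = 29.204, P* = 45.2841.
The subsidy lowers effective supply by 47: P = 0.02Q − 2.3.
New quantity: 162.1 − 4Q = 0.02Q − 2.3 → Q' = 40.8955.
Overproduction ΔQ = 40.8955 − 29.204 = 11.6915; wedge = subsidy = 47.
Welfare loss = ½ × 11.6915 × 47 = 274.75.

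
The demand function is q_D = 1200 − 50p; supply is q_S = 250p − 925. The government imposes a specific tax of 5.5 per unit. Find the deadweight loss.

In inverse form: demand p = 24 − 0.02q, supply p = 3.7 + 0.004q.
Competitive equilibrium: 24 − 0.02q = 3.7 + 0.004q → q* = 845.8333, p* = 7.0833.
With the tax, the buyer price exceeds the seller price by 5.5: (24 − 0.02q) − (3.7 + 0.004q) = 5.5 → q' = 616.6667.
Δq = 845.8333 − 616.6667 = 229.1666; the wedge equals the tax, 5.5.
DWL = ½ × 229.1666 × 5.5 = 630.21.

630.21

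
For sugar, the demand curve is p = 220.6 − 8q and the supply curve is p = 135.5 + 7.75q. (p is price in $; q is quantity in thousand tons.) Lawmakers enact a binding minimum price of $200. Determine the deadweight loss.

Competitive equilibrium: 220.6 − 8q = 135.5 + 7.75q → q* = 5.4032, p* = 177.3746.
At the floor p = 200, quantity demanded = (220.6 − 200)/8 = 2.575.
Sellers' marginal cost at q' = 2.575: 135.5 + 7.75·2.575 = 155.4563.
Δq = 5.4032 − 2.575 = 2.8282; wedge = 200 − 155.4563 = 44.5437.
The triangle = ½ × 2.8282 × 44.5437 = $62.99 thousand.

$62.99 thousand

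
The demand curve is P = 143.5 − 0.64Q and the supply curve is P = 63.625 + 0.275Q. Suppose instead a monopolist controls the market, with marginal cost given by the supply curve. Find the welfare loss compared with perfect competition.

Competitive equilibrium: 143.5 − 0.64Q = 63.625 + 0.275Q → Q* = 87.2951, P* = 87.6311.
Marginal revenue: MR = 143.5 − 1.28Q. Set MR = MC: 143.5 − 1.28Q = 63.625 + 0.275Q → Q_m = 51.3666.
Price P_m = 143.5 − 0.64·51.3666 = 110.6254; MC(Q_m) = 63.625 + 0.275·51.3666 = 77.7508.
Competitive Q* = 87.2951, so ΔQ = 35.9285; wedge = 110.6254 − 77.7508 = 32.8746.
DWL = ½ × 35.9285 × 32.8746 = 590.57.

590.57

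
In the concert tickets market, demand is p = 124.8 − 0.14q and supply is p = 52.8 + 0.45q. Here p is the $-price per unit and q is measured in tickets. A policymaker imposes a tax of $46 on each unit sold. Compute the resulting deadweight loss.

Competitive equilibrium: 124.8 − 0.14q = 52.8 + 0.45q → q* = 122.0339, p* = 107.7153.
With the tax, the buyer price exceeds the seller price by 46: (124.8 − 0.14q) − (52.8 + 0.45q) = 46 → q' = 44.0678.
Δq = 122.0339 − 44.0678 = 77.9661; the wedge equals the tax, 46.
The triangle = ½ × 77.9661 × 46 = $1793.22.

$1793.22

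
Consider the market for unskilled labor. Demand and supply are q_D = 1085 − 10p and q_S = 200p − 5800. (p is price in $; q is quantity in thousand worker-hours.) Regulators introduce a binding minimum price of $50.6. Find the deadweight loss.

$1666.08 thousand

In inverse form: demand p = 108.5 − 0.1q, supply p = 29 + 0.005q.
Competitive equilibrium: 108.5 − 0.1q = 29 + 0.005q → q* = 757.1429, p* = 32.7857.
At the floor p = 50.6, quantity demanded = (108.5 − 50.6)/0.1 = 579.
Sellers' marginal cost at q' = 579: 29 + 0.005·579 = 31.895.
Δq = 757.1429 − 579 = 178.1429; wedge = 50.6 − 31.895 = 18.705.
DWL = ½ × 178.1429 × 18.705 = $1666.08 thousand.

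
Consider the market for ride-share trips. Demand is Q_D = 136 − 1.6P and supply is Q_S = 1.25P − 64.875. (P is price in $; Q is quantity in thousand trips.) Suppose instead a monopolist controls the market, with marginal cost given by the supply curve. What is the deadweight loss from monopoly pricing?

In inverse form: demand P = 85 − 0.625Q, supply P = 51.9 + 0.8Q.
Competitive equilibrium: 85 − 0.625Q = 51.9 + 0.8Q → Q* = 23.2281, P* = 70.4825.
Marginal revenue: MR = 85 − 1.25Q. Set MR = MC: 85 − 1.25Q = 51.9 + 0.8Q → Q_m = 16.1463.
Price P_m = 85 − 0.625·16.1463 = 74.9086; MC(Q_m) = 51.9 + 0.8·16.1463 = 64.817.
Competitive Q* = 23.2281, so ΔQ = 7.0818; wedge = 74.9086 − 64.817 = 10.0916.
The triangle = ½ × 7.0818 × 10.0916 = $35.73 thousand.

$35.73 thousand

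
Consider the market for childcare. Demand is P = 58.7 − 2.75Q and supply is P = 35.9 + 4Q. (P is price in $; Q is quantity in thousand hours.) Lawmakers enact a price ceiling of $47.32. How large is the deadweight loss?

Competitive equilibrium: 58.7 − 2.75Q = 35.9 + 4Q → Q* = 3.3778, P* = 49.4111.
At the ceiling P = 47.32, quantity supplied = (47.32 − 35.9)/4 = 2.855.
Willingness to pay at Q' = 2.855: 58.7 − 2.75·2.855 = 50.8488.
ΔQ = 3.3778 − 2.855 = 0.5228; wedge = 50.8488 − 47.32 = 3.5288.
Welfare loss = ½ × 0.5228 × 3.5288 = $0.92 thousand.

$0.92 thousand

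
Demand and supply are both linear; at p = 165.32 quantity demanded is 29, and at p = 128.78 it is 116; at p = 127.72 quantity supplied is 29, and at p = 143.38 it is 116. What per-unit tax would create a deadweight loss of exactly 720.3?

29.4

Demand slope = (128.78 − 165.32)/(116 − 29) = −0.42, so p = 177.5 − 0.42q.
Supply slope = (143.38 − 127.72)/(116 − 29) = 0.18, so p = 122.5 + 0.18q.
Competitive equilibrium: 177.5 − 0.42q = 122.5 + 0.18q → q* = 91.6667, p* = 139.
A tax t gives Δq = t/0.6 and wedge t, so DWL = t²/1.2.
t²/1.2 = 720.3 → t² = 864.36 → t = 29.4.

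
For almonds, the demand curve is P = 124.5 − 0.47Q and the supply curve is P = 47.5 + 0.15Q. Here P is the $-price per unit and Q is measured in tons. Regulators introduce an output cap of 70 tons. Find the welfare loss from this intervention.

$910.45

Competitive equilibrium: 124.5 − 0.47Q = 47.5 + 0.15Q → Q* = 124.1935, P* = 66.129.
At Q = 70: demand price = 124.5 − 0.47·70 = 91.6; supply price = 47.5 + 0.15·70 = 58.
ΔQ = 124.1935 − 70 = 54.1935; wedge = 91.6 − 58 = 33.6.
Welfare loss = ½ × 54.1935 × 33.6 = $910.45.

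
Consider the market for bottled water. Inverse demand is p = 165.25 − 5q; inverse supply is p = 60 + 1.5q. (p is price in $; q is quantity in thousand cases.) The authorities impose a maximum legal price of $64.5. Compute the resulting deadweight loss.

Competitive equilibrium: 165.25 − 5q = 60 + 1.5q → q* = 16.1923, p* = 84.2885.
At the ceiling p = 64.5, quantity supplied = (64.5 − 60)/1.5 = 3.
Willingness to pay at q' = 3: 165.25 − 5·3 = 150.25.
Δq = 16.1923 − 3 = 13.1923; wedge = 150.25 − 64.5 = 85.75.
The triangle = ½ × 13.1923 × 85.75 = $565.62 thousand.

$565.62 thousand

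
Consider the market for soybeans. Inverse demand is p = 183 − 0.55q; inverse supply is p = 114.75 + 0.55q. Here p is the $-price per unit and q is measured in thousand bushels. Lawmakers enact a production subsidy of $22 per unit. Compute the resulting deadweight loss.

Competitive equilibrium: 183 − 0.55q = 114.75 + 0.55q → q* = 62.0455, p* = 148.875.
The subsidy lowers effective supply by 22: p = 92.75 + 0.55q.
New quantity: 183 − 0.55q = 92.75 + 0.55q → q' = 82.0455.
Overproduction Δq = 82.0455 − 62.0455 = 20; wedge = subsidy = 22.
The triangle = ½ × 20 × 22 = $220 thousand.

$220 thousand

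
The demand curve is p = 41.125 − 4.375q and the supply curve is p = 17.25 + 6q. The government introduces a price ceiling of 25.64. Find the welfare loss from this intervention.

4.23

Competitive equilibrium: 41.125 − 4.375q = 17.25 + 6q → q* = 2.3012, p* = 31.0572.
At the ceiling p = 25.64, quantity supplied = (25.64 − 17.25)/6 = 1.3983.
Willingness to pay at q' = 1.3983: 41.125 − 4.375·1.3983 = 35.0074.
Δq = 2.3012 − 1.3983 = 0.9029; wedge = 35.0074 − 25.64 = 9.3674.
Welfare loss = ½ × 0.9029 × 9.3674 = 4.23.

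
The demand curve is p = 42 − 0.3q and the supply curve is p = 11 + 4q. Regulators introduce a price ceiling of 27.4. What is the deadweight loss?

20.79

Competitive equilibrium: 42 − 0.3q = 11 + 4q → q* = 7.2093, p* = 39.8372.
At the ceiling p = 27.4, quantity supplied = (27.4 − 11)/4 = 4.1.
Willingness to pay at q' = 4.1: 42 − 0.3·4.1 = 40.77.
Δq = 7.2093 − 4.1 = 3.1093; wedge = 40.77 − 27.4 = 13.37.
The triangle = ½ × 3.1093 × 13.37 = 20.79.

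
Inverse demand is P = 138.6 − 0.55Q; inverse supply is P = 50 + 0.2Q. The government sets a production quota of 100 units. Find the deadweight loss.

123.31

Competitive equilibrium: 138.6 − 0.55Q = 50 + 0.2Q → Q* = 118.1333, P* = 73.6267.
At Q = 100: demand price = 138.6 − 0.55·100 = 83.6; supply price = 50 + 0.2·100 = 70.
ΔQ = 118.1333 − 100 = 18.1333; wedge = 83.6 − 70 = 13.6.
DWL = ½ × 18.1333 × 13.6 = 123.31.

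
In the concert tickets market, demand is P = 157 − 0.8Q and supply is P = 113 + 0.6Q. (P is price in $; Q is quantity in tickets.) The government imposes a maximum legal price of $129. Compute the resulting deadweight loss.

$15.87

Competitive equilibrium: 157 − 0.8Q = 113 + 0.6Q → Q* = 31.4286, P* = 131.8571.
At the ceiling P = 129, quantity supplied = (129 − 113)/0.6 = 26.6667.
Willingness to pay at Q' = 26.6667: 157 − 0.8·26.6667 = 135.6666.
ΔQ = 31.4286 − 26.6667 = 4.7619; wedge = 135.6666 − 129 = 6.6666.
DWL = ½ × 4.7619 × 6.6666 = $15.87.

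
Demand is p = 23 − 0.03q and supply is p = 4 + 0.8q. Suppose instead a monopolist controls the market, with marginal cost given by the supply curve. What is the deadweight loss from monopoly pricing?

Competitive equilibrium: 23 − 0.03q = 4 + 0.8q → q* = 22.8916, p* = 22.3133.
Marginal revenue: MR = 23 − 0.06q. Set MR = MC: 23 − 0.06q = 4 + 0.8q → q_m = 22.093.
Price p_m = 23 − 0.03·22.093 = 22.3372; MC(q_m) = 4 + 0.8·22.093 = 21.6744.
Competitive q* = 22.8916, so Δq = 0.7986; wedge = 22.3372 − 21.6744 = 0.6628.
DWL = ½ × 0.7986 × 0.6628 = 0.26.

0.26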